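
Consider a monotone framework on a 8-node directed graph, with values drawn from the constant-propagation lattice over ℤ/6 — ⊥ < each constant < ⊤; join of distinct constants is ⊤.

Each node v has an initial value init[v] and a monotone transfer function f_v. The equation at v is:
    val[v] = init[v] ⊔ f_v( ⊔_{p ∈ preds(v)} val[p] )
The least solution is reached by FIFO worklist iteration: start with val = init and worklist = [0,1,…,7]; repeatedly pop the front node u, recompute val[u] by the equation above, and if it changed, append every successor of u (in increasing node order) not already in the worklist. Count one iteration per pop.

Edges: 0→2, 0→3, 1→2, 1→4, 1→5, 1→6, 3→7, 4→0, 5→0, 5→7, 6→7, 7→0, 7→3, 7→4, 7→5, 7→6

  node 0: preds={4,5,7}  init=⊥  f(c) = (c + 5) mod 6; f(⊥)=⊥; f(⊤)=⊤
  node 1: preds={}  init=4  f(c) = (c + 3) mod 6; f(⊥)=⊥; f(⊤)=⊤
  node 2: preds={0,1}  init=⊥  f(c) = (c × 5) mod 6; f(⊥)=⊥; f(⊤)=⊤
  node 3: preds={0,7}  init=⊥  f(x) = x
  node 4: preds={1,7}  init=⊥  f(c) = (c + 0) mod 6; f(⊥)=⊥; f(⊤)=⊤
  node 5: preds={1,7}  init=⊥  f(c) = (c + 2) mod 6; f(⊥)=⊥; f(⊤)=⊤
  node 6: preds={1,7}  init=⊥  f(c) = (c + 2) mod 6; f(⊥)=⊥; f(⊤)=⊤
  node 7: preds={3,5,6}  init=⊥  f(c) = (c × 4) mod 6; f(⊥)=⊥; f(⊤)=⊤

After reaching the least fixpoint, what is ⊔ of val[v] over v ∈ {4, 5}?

⊤

Trace (20 dequeues):
  [1] u=0 | in ⊥ | out ⊥ | ==
  [2] u=1 | in ⊥ | out 4 | ==
  [3] u=2 | in 4 | out 2 | prev ⊥ | push {}
  [4] u=3 | in ⊥ | out ⊥ | ==
  [5] u=4 | in 4 | out 4 | prev ⊥ | push {0}
  [6] u=5 | in 4 | out 0 | prev ⊥ | push {}
  [7] u=6 | in 4 | out 0 | prev ⊥ | push {}
  [8] u=7 | in 0 | out 0 | prev ⊥ | push {3,4,5,6}
  [9] u=0 | in ⊤ | out ⊤ | prev ⊥ | push {2}
  [10] u=3 | in ⊤ | out ⊤ | prev ⊥ | push {7}
  [11] u=4 | in ⊤ | out ⊤ | prev 4 | push {0}
  [12] u=5 | in ⊤ | out ⊤ | prev 0 | push {}
  [13] u=6 | in ⊤ | out ⊤ | prev 0 | push {}
  [14] u=2 | in ⊤ | out ⊤ | prev 2 | push {}
  [15] u=7 | in ⊤ | out ⊤ | prev 0 | push {3,4,5,6}
  [16] u=0 | in ⊤ | out ⊤ | ==
  [17] u=3 | in ⊤ | out ⊤ | ==
  [18] u=4 | in ⊤ | out ⊤ | ==
  [19] u=5 | in ⊤ | out ⊤ | ==
  [20] u=6 | in ⊤ | out ⊤ | ==

Converged values:
  [0] ⊤
  [1] 4
  [2] ⊤
  [3] ⊤
  [4] ⊤
  [5] ⊤
  [6] ⊤
  [7] ⊤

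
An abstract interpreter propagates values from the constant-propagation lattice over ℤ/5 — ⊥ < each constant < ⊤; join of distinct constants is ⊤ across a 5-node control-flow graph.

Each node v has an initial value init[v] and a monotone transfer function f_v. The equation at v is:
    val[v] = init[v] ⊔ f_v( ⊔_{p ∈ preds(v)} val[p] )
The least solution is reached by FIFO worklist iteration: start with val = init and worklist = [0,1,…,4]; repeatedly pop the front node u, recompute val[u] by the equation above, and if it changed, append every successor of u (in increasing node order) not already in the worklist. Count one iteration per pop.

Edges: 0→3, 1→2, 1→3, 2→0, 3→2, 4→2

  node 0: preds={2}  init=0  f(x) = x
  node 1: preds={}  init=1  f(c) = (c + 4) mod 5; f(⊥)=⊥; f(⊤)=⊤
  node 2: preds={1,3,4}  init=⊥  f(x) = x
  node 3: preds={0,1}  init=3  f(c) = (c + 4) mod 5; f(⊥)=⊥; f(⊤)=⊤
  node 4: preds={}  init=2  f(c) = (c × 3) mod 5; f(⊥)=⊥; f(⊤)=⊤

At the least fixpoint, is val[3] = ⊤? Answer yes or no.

Iteration log — 8 steps:
  step 1. node 0  ⊔preds=⊥  new=0  stable
  step 2. node 1  ⊔preds=⊥  new=1  stable
  step 3. node 2  ⊔preds=⊤  new=⊤  old=⊥  +wl: 0
  step 4. node 3  ⊔preds=⊤  new=⊤  old=3  +wl: 2
  step 5. node 4  ⊔preds=⊥  new=2  stable
  step 6. node 0  ⊔preds=⊤  new=⊤  old=0  +wl: 3
  step 7. node 2  ⊔preds=⊤  new=⊤  stable
  step 8. node 3  ⊔preds=⊤  new=⊤  stable

Least fixpoint reached:
  node 0: ⊤
  node 1: 1
  node 2: ⊤
  node 3: ⊤
  node 4: 2

yes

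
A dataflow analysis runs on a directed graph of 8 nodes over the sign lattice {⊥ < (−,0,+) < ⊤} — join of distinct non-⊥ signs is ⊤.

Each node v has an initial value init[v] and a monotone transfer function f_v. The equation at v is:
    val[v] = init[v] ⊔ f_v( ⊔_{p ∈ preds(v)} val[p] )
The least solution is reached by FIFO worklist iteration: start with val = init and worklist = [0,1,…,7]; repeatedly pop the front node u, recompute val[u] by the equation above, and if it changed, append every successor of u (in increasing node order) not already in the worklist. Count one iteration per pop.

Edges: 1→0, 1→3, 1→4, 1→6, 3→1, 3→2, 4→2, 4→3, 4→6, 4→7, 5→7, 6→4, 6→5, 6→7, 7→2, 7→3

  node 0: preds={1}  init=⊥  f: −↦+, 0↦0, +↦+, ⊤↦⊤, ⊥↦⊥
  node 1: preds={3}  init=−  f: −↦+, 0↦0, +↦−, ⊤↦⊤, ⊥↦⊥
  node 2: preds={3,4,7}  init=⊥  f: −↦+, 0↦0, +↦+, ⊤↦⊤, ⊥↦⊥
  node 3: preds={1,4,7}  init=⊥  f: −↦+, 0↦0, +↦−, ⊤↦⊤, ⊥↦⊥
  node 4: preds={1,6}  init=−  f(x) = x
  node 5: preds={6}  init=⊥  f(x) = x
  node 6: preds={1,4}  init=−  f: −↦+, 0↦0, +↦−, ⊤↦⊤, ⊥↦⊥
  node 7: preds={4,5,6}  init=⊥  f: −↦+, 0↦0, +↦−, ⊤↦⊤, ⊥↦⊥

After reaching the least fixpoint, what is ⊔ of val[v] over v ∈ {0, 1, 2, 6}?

⊤

Worklist (21 pops):
  #1 pop 0: in=− → + (was ⊥); enqueue []
  #2 pop 1: in=⊥ → − (no change)
  #3 pop 2: in=− → + (was ⊥); enqueue []
  #4 pop 3: in=− → + (was ⊥); enqueue [1,2]
  #5 pop 4: in=− → − (no change)
  #6 pop 5: in=− → − (was ⊥); enqueue []
  #7 pop 6: in=− → ⊤ (was −); enqueue [4,5]
  #8 pop 7: in=⊤ → ⊤ (was ⊥); enqueue [3]
  #9 pop 1: in=+ → − (no change)
  #10 pop 2: in=⊤ → ⊤ (was +); enqueue []
  #11 pop 4: in=⊤ → ⊤ (was −); enqueue [2,6,7]
  #12 pop 5: in=⊤ → ⊤ (was −); enqueue []
  #13 pop 3: in=⊤ → ⊤ (was +); enqueue [1]
  #14 pop 2: in=⊤ → ⊤ (no change)
  #15 pop 6: in=⊤ → ⊤ (no change)
  #16 pop 7: in=⊤ → ⊤ (no change)
  #17 pop 1: in=⊤ → ⊤ (was −); enqueue [0,3,4,6]
  #18 pop 0: in=⊤ → ⊤ (was +); enqueue []
  #19 pop 3: in=⊤ → ⊤ (no change)
  #20 pop 4: in=⊤ → ⊤ (no change)
  #21 pop 6: in=⊤ → ⊤ (no change)

Fixpoint:
  val[0] = ⊤
  val[1] = ⊤
  val[2] = ⊤
  val[3] = ⊤
  val[4] = ⊤
  val[5] = ⊤
  val[6] = ⊤
  val[7] = ⊤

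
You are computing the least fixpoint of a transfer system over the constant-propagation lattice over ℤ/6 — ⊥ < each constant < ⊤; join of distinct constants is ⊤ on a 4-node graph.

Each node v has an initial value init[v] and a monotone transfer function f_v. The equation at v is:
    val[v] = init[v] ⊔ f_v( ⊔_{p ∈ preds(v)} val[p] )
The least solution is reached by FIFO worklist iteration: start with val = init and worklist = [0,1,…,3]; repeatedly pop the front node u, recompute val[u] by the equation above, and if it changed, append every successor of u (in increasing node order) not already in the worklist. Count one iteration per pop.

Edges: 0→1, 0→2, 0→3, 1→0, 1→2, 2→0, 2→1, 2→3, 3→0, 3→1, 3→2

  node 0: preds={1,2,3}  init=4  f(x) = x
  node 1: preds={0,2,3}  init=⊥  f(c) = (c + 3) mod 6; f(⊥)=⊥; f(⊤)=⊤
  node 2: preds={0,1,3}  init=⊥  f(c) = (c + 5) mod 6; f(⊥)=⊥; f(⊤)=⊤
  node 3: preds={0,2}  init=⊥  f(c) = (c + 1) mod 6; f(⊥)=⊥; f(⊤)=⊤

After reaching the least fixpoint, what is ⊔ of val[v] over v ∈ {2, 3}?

Worklist (9 pops):
  #1 pop 0: in=⊥ → 4 (no change)
  #2 pop 1: in=4 → 1 (was ⊥); enqueue [0]
  #3 pop 2: in=⊤ → ⊤ (was ⊥); enqueue [1]
  #4 pop 3: in=⊤ → ⊤ (was ⊥); enqueue [2]
  #5 pop 0: in=⊤ → ⊤ (was 4); enqueue [3]
  #6 pop 1: in=⊤ → ⊤ (was 1); enqueue [0]
  #7 pop 2: in=⊤ → ⊤ (no change)
  #8 pop 3: in=⊤ → ⊤ (no change)
  #9 pop 0: in=⊤ → ⊤ (no change)

Fixpoint:
  val[0] = ⊤
  val[1] = ⊤
  val[2] = ⊤
  val[3] = ⊤

⊤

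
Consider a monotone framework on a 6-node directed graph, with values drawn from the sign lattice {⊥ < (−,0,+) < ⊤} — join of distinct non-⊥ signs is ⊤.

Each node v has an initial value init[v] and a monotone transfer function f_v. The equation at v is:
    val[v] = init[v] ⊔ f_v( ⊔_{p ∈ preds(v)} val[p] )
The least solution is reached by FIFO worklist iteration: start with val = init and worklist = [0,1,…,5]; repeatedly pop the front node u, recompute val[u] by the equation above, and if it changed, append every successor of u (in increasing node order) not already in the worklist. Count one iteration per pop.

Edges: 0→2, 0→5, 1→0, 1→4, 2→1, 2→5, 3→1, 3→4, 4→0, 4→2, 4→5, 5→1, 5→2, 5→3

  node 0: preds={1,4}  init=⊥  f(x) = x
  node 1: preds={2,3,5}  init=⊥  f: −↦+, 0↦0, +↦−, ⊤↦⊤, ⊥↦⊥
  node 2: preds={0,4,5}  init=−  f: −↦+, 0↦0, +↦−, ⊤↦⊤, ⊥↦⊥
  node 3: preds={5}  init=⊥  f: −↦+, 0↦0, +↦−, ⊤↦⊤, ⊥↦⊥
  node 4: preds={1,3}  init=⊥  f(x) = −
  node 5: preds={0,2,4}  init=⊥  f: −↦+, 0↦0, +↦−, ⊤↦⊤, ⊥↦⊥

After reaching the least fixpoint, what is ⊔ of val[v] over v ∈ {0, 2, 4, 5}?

⊤

Trace (18 dequeues):
  [1] u=0 | in ⊥ | out ⊥ | ==
  [2] u=1 | in − | out + | prev ⊥ | push {0}
  [3] u=2 | in ⊥ | out − | ==
  [4] u=3 | in ⊥ | out ⊥ | ==
  [5] u=4 | in + | out − | prev ⊥ | push {2}
  [6] u=5 | in − | out + | prev ⊥ | push {1,3}
  [7] u=0 | in ⊤ | out ⊤ | prev ⊥ | push {5}
  [8] u=2 | in ⊤ | out ⊤ | prev − | push {}
  [9] u=1 | in ⊤ | out ⊤ | prev + | push {0,4}
  [10] u=3 | in + | out − | prev ⊥ | push {1}
  [11] u=5 | in ⊤ | out ⊤ | prev + | push {2,3}
  [12] u=0 | in ⊤ | out ⊤ | ==
  [13] u=4 | in ⊤ | out − | ==
  [14] u=1 | in ⊤ | out ⊤ | ==
  [15] u=2 | in ⊤ | out ⊤ | ==
  [16] u=3 | in ⊤ | out ⊤ | prev − | push {1,4}
  [17] u=1 | in ⊤ | out ⊤ | ==
  [18] u=4 | in ⊤ | out − | ==

Converged values:
  [0] ⊤
  [1] ⊤
  [2] ⊤
  [3] ⊤
  [4] −
  [5] ⊤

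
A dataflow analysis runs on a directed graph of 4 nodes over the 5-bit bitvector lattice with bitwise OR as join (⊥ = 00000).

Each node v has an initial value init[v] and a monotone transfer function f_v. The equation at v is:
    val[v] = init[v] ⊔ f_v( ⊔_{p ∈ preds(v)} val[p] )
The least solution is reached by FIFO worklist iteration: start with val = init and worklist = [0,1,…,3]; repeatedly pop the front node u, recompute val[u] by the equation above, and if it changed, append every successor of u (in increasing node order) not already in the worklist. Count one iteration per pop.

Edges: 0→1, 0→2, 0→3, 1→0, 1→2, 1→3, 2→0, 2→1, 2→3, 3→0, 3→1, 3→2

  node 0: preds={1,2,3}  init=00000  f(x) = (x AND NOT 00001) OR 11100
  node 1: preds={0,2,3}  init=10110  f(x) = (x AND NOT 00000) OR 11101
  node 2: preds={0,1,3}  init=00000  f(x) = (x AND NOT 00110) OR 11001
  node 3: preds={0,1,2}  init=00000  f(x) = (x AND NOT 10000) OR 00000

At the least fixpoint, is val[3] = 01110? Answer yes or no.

Worklist (7 pops):
  #1 pop 0: in=10110 → 11110 (was 00000); enqueue []
  #2 pop 1: in=11110 → 11111 (was 10110); enqueue [0]
  #3 pop 2: in=11111 → 11001 (was 00000); enqueue [1]
  #4 pop 3: in=11111 → 01111 (was 00000); enqueue [2]
  #5 pop 0: in=11111 → 11110 (no change)
  #6 pop 1: in=11111 → 11111 (no change)
  #7 pop 2: in=11111 → 11001 (no change)

Fixpoint:
  val[0] = 11110
  val[1] = 11111
  val[2] = 11001
  val[3] = 01111

no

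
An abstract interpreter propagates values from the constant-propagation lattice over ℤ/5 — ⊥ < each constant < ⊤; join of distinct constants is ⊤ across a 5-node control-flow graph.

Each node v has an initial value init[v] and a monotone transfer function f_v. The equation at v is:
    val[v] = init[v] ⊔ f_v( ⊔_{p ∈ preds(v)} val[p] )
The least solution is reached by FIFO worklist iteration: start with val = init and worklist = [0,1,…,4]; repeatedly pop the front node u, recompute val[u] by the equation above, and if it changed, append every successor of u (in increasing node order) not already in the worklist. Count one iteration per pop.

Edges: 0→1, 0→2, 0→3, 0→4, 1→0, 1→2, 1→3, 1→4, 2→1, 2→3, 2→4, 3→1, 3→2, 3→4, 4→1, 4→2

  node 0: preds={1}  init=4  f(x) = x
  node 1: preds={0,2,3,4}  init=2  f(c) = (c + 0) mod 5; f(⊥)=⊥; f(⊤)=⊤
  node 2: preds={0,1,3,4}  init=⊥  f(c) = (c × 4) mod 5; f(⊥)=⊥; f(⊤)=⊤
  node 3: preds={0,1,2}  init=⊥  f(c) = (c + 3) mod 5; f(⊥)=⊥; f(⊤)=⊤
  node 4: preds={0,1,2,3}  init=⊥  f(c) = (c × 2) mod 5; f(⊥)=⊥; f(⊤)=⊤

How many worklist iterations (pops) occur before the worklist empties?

8

Trace (8 dequeues):
  [1] u=0 | in 2 | out ⊤ | prev 4 | push {}
  [2] u=1 | in ⊤ | out ⊤ | prev 2 | push {0}
  [3] u=2 | in ⊤ | out ⊤ | prev ⊥ | push {1}
  [4] u=3 | in ⊤ | out ⊤ | prev ⊥ | push {2}
  [5] u=4 | in ⊤ | out ⊤ | prev ⊥ | push {}
  [6] u=0 | in ⊤ | out ⊤ | ==
  [7] u=1 | in ⊤ | out ⊤ | ==
  [8] u=2 | in ⊤ | out ⊤ | ==

Converged values:
  [0] ⊤
  [1] ⊤
  [2] ⊤
  [3] ⊤
  [4] ⊤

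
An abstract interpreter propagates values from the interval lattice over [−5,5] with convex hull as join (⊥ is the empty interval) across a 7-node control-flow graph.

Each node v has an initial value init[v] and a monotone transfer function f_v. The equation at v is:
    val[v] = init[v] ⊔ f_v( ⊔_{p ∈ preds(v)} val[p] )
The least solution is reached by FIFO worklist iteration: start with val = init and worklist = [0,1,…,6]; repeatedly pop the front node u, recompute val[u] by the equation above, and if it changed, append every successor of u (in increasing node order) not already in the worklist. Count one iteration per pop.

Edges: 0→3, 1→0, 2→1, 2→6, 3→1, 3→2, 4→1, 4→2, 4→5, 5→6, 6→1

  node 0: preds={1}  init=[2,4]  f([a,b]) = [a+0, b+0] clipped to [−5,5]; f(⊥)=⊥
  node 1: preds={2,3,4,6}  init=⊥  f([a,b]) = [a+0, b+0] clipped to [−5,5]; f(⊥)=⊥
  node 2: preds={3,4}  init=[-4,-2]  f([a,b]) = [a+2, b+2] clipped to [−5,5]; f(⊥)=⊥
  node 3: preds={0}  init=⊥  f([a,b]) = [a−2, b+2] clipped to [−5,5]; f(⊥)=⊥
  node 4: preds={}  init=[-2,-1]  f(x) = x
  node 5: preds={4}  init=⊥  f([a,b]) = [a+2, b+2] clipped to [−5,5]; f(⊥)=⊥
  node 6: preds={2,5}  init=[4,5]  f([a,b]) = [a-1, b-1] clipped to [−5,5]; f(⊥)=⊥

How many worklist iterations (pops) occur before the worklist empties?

16

Iteration log — 16 steps:
  step 1. node 0  ⊔preds=⊥  new=[2,4]  stable
  step 2. node 1  ⊔preds=[-4,5]  new=[-4,5]  old=⊥  +wl: 0
  step 3. node 2  ⊔preds=[-2,-1]  new=[-4,1]  old=[-4,-2]  +wl: 1
  step 4. node 3  ⊔preds=[2,4]  new=[0,5]  old=⊥  +wl: 2
  step 5. node 4  ⊔preds=⊥  new=[-2,-1]  stable
  step 6. node 5  ⊔preds=[-2,-1]  new=[0,1]  old=⊥  +wl: 
  step 7. node 6  ⊔preds=[-4,1]  new=[-5,5]  old=[4,5]  +wl: 
  step 8. node 0  ⊔preds=[-4,5]  new=[-4,5]  old=[2,4]  +wl: 3
  step 9. node 1  ⊔preds=[-5,5]  new=[-5,5]  old=[-4,5]  +wl: 0
  step 10. node 2  ⊔preds=[-2,5]  new=[-4,5]  old=[-4,1]  +wl: 1,6
  step 11. node 3  ⊔preds=[-4,5]  new=[-5,5]  old=[0,5]  +wl: 2
  step 12. node 0  ⊔preds=[-5,5]  new=[-5,5]  old=[-4,5]  +wl: 3
  step 13. node 1  ⊔preds=[-5,5]  new=[-5,5]  stable
  step 14. node 6  ⊔preds=[-4,5]  new=[-5,5]  stable
  step 15. node 2  ⊔preds=[-5,5]  new=[-4,5]  stable
  step 16. node 3  ⊔preds=[-5,5]  new=[-5,5]  stable

Least fixpoint reached:
  node 0: [-5,5]
  node 1: [-5,5]
  node 2: [-4,5]
  node 3: [-5,5]
  node 4: [-2,-1]
  node 5: [0,1]
  node 6: [-5,5]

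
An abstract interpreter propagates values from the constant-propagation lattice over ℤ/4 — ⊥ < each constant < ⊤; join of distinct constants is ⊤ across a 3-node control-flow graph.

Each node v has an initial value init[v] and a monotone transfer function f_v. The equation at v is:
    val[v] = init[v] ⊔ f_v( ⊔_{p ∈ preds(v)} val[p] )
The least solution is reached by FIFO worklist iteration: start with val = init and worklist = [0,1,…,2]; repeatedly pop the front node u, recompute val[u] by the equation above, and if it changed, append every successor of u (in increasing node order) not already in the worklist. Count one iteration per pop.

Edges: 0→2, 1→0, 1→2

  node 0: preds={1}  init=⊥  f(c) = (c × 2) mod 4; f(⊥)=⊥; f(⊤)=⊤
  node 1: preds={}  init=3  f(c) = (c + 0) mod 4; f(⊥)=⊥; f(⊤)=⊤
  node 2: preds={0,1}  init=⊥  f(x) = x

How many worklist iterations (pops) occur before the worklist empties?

Iteration log — 3 steps:
  step 1. node 0  ⊔preds=3  new=2  old=⊥  +wl: 
  step 2. node 1  ⊔preds=⊥  new=3  stable
  step 3. node 2  ⊔preds=⊤  new=⊤  old=⊥  +wl: 

Least fixpoint reached:
  node 0: 2
  node 1: 3
  node 2: ⊤

3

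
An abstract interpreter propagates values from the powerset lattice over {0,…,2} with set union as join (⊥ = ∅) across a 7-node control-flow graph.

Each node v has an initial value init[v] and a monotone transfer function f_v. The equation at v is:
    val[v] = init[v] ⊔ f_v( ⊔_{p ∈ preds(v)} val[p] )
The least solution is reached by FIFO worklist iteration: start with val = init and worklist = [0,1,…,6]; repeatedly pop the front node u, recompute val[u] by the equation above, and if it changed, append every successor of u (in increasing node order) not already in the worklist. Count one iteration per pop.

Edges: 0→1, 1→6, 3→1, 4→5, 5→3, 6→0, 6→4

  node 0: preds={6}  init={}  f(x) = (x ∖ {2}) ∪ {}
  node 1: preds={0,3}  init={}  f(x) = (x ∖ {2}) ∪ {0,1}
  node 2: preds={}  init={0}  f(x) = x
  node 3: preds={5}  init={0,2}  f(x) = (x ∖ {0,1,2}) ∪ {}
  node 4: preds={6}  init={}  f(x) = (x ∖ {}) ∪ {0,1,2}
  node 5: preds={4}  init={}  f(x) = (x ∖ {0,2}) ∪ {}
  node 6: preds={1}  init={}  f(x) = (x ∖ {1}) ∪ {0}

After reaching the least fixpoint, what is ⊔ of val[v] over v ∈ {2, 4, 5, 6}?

{0,1,2}

Iteration log — 11 steps:
  step 1. node 0  ⊔preds={}  new={}  stable
  step 2. node 1  ⊔preds={0,2}  new={0,1}  old={}  +wl: 
  step 3. node 2  ⊔preds={}  new={0}  stable
  step 4. node 3  ⊔preds={}  new={0,2}  stable
  step 5. node 4  ⊔preds={}  new={0,1,2}  old={}  +wl: 
  step 6. node 5  ⊔preds={0,1,2}  new={1}  old={}  +wl: 3
  step 7. node 6  ⊔preds={0,1}  new={0}  old={}  +wl: 0,4
  step 8. node 3  ⊔preds={1}  new={0,2}  stable
  step 9. node 0  ⊔preds={0}  new={0}  old={}  +wl: 1
  step 10. node 4  ⊔preds={0}  new={0,1,2}  stable
  step 11. node 1  ⊔preds={0,2}  new={0,1}  stable

Least fixpoint reached:
  node 0: {0}
  node 1: {0,1}
  node 2: {0}
  node 3: {0,2}
  node 4: {0,1,2}
  node 5: {1}
  node 6: {0}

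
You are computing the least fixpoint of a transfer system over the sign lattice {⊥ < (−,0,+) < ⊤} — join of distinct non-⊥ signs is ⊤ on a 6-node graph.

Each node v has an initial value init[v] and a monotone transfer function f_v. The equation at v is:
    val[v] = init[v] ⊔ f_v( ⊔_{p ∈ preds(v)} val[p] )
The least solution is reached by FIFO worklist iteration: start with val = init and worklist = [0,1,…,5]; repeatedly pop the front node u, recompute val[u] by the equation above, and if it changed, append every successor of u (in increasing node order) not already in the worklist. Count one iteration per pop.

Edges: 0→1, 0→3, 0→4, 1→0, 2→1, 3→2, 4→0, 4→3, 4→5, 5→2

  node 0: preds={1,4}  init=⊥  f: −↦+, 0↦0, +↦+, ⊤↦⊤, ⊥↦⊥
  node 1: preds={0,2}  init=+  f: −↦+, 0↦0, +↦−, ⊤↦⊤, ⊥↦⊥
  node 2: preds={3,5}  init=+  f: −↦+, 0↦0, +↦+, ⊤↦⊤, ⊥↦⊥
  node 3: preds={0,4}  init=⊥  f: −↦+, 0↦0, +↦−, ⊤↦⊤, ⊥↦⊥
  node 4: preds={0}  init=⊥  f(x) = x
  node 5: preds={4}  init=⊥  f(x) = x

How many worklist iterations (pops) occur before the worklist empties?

Trace (16 dequeues):
  [1] u=0 | in + | out + | prev ⊥ | push {}
  [2] u=1 | in + | out ⊤ | prev + | push {0}
  [3] u=2 | in ⊥ | out + | ==
  [4] u=3 | in + | out − | prev ⊥ | push {2}
  [5] u=4 | in + | out + | prev ⊥ | push {3}
  [6] u=5 | in + | out + | prev ⊥ | push {}
  [7] u=0 | in ⊤ | out ⊤ | prev + | push {1,4}
  [8] u=2 | in ⊤ | out ⊤ | prev + | push {}
  [9] u=3 | in ⊤ | out ⊤ | prev − | push {2}
  [10] u=1 | in ⊤ | out ⊤ | ==
  [11] u=4 | in ⊤ | out ⊤ | prev + | push {0,3,5}
  [12] u=2 | in ⊤ | out ⊤ | ==
  [13] u=0 | in ⊤ | out ⊤ | ==
  [14] u=3 | in ⊤ | out ⊤ | ==
  [15] u=5 | in ⊤ | out ⊤ | prev + | push {2}
  [16] u=2 | in ⊤ | out ⊤ | ==

Converged values:
  [0] ⊤
  [1] ⊤
  [2] ⊤
  [3] ⊤
  [4] ⊤
  [5] ⊤

16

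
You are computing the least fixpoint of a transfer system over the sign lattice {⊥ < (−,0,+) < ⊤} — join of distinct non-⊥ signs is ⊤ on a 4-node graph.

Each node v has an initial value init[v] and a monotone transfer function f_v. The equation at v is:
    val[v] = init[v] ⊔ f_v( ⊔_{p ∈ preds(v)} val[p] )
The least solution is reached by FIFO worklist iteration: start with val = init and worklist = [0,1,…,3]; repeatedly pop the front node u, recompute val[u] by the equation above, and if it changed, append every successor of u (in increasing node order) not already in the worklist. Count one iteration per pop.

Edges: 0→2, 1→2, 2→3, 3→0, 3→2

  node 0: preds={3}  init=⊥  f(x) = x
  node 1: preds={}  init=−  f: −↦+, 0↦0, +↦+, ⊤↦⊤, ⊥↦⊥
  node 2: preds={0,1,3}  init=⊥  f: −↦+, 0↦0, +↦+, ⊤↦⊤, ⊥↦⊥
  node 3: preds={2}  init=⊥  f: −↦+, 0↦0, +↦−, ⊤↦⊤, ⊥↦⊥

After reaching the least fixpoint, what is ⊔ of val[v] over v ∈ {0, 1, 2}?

Iteration log — 6 steps:
  step 1. node 0  ⊔preds=⊥  new=⊥  stable
  step 2. node 1  ⊔preds=⊥  new=−  stable
  step 3. node 2  ⊔preds=−  new=+  old=⊥  +wl: 
  step 4. node 3  ⊔preds=+  new=−  old=⊥  +wl: 0,2
  step 5. node 0  ⊔preds=−  new=−  old=⊥  +wl: 
  step 6. node 2  ⊔preds=−  new=+  stable

Least fixpoint reached:
  node 0: −
  node 1: −
  node 2: +
  node 3: −

⊤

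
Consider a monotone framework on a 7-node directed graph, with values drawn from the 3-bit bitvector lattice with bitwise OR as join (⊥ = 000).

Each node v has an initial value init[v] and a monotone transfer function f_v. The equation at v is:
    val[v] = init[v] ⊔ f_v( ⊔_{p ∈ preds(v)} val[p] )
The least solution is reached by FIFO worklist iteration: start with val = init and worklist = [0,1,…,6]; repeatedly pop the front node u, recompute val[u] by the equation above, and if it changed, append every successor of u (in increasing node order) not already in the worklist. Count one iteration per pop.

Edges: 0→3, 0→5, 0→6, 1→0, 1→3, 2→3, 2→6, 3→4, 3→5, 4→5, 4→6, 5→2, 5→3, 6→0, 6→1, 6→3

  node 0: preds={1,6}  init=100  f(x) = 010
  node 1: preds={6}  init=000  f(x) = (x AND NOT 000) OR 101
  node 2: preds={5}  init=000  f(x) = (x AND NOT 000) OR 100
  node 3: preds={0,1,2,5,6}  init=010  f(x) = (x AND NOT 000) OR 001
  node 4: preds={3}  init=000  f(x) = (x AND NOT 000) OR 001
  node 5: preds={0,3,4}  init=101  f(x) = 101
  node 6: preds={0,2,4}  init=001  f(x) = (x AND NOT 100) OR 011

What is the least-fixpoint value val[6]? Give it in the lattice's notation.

Worklist (11 pops):
  #1 pop 0: in=001 → 110 (was 100); enqueue []
  #2 pop 1: in=001 → 101 (was 000); enqueue [0]
  #3 pop 2: in=101 → 101 (was 000); enqueue []
  #4 pop 3: in=111 → 111 (was 010); enqueue []
  #5 pop 4: in=111 → 111 (was 000); enqueue []
  #6 pop 5: in=111 → 101 (no change)
  #7 pop 6: in=111 → 011 (was 001); enqueue [1,3]
  #8 pop 0: in=111 → 110 (no change)
  #9 pop 1: in=011 → 111 (was 101); enqueue [0]
  #10 pop 3: in=111 → 111 (no change)
  #11 pop 0: in=111 → 110 (no change)

Fixpoint:
  val[0] = 110
  val[1] = 111
  val[2] = 101
  val[3] = 111
  val[4] = 111
  val[5] = 101
  val[6] = 011

011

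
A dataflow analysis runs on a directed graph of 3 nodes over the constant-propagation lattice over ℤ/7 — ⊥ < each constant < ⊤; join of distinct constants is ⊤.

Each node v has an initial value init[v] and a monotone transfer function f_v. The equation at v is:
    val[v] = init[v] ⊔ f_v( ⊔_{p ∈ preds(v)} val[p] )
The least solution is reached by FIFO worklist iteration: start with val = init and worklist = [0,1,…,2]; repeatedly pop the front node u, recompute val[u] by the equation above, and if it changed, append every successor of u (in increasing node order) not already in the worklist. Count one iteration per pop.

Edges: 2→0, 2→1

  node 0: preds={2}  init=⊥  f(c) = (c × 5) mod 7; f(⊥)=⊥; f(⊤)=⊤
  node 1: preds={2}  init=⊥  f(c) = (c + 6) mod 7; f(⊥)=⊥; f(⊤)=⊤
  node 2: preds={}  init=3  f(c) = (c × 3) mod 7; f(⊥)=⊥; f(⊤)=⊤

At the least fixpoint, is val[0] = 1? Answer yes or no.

yes

Iteration log — 3 steps:
  step 1. node 0  ⊔preds=3  new=1  old=⊥  +wl: 
  step 2. node 1  ⊔preds=3  new=2  old=⊥  +wl: 
  step 3. node 2  ⊔preds=⊥  new=3  stable

Least fixpoint reached:
  node 0: 1
  node 1: 2
  node 2: 3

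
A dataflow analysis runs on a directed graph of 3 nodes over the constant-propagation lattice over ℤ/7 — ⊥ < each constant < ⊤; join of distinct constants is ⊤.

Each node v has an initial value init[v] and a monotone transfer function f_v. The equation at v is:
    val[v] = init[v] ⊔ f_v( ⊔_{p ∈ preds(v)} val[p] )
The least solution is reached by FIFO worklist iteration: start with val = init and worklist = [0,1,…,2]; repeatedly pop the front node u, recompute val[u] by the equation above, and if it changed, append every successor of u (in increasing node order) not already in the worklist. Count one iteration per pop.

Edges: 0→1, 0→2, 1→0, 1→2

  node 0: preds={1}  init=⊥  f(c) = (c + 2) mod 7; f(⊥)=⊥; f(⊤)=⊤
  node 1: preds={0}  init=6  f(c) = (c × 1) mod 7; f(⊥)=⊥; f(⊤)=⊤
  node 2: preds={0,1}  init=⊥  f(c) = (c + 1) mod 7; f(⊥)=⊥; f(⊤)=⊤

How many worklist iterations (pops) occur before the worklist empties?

Trace (6 dequeues):
  [1] u=0 | in 6 | out 1 | prev ⊥ | push {}
  [2] u=1 | in 1 | out ⊤ | prev 6 | push {0}
  [3] u=2 | in ⊤ | out ⊤ | prev ⊥ | push {}
  [4] u=0 | in ⊤ | out ⊤ | prev 1 | push {1,2}
  [5] u=1 | in ⊤ | out ⊤ | ==
  [6] u=2 | in ⊤ | out ⊤ | ==

Converged values:
  [0] ⊤
  [1] ⊤
  [2] ⊤

6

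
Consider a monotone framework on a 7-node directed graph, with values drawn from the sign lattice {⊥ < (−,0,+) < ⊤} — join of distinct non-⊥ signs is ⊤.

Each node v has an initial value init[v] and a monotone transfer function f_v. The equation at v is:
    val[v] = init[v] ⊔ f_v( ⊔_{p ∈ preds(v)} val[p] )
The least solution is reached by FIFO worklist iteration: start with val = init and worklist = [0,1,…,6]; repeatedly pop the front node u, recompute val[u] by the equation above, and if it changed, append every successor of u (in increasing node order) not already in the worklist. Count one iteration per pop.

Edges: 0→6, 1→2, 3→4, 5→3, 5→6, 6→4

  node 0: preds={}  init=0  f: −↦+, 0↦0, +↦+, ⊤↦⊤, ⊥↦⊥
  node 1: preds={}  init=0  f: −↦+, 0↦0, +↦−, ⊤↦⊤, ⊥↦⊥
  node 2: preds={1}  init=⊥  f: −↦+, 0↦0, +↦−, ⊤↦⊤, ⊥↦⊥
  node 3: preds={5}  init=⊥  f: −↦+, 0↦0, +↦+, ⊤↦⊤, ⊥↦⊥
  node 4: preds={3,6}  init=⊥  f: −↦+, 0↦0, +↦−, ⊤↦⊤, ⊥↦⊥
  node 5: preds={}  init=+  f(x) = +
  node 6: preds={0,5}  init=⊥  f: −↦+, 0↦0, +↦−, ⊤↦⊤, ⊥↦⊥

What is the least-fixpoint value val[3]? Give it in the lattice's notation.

+

Worklist (8 pops):
  #1 pop 0: in=⊥ → 0 (no change)
  #2 pop 1: in=⊥ → 0 (no change)
  #3 pop 2: in=0 → 0 (was ⊥); enqueue []
  #4 pop 3: in=+ → + (was ⊥); enqueue []
  #5 pop 4: in=+ → − (was ⊥); enqueue []
  #6 pop 5: in=⊥ → + (no change)
  #7 pop 6: in=⊤ → ⊤ (was ⊥); enqueue [4]
  #8 pop 4: in=⊤ → ⊤ (was −); enqueue []

Fixpoint:
  val[0] = 0
  val[1] = 0
  val[2] = 0
  val[3] = +
  val[4] = ⊤
  val[5] = +
  val[6] = ⊤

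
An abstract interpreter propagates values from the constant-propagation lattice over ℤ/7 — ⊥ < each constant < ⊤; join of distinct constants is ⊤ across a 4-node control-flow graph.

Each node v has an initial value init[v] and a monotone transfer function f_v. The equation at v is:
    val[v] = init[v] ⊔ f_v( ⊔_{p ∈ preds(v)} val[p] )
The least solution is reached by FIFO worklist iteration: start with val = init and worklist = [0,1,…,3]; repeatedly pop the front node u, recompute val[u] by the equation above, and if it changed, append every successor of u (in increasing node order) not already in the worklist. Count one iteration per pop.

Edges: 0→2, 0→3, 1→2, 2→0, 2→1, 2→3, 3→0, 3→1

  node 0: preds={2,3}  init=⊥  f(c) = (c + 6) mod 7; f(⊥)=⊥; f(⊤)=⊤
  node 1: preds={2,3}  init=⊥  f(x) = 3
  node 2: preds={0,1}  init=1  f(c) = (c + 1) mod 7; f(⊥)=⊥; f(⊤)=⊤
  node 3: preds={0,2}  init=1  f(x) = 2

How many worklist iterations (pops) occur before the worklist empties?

8

Worklist (8 pops):
  #1 pop 0: in=1 → 0 (was ⊥); enqueue []
  #2 pop 1: in=1 → 3 (was ⊥); enqueue []
  #3 pop 2: in=⊤ → ⊤ (was 1); enqueue [0,1]
  #4 pop 3: in=⊤ → ⊤ (was 1); enqueue []
  #5 pop 0: in=⊤ → ⊤ (was 0); enqueue [2,3]
  #6 pop 1: in=⊤ → 3 (no change)
  #7 pop 2: in=⊤ → ⊤ (no change)
  #8 pop 3: in=⊤ → ⊤ (no change)

Fixpoint:
  val[0] = ⊤
  val[1] = 3
  val[2] = ⊤
  val[3] = ⊤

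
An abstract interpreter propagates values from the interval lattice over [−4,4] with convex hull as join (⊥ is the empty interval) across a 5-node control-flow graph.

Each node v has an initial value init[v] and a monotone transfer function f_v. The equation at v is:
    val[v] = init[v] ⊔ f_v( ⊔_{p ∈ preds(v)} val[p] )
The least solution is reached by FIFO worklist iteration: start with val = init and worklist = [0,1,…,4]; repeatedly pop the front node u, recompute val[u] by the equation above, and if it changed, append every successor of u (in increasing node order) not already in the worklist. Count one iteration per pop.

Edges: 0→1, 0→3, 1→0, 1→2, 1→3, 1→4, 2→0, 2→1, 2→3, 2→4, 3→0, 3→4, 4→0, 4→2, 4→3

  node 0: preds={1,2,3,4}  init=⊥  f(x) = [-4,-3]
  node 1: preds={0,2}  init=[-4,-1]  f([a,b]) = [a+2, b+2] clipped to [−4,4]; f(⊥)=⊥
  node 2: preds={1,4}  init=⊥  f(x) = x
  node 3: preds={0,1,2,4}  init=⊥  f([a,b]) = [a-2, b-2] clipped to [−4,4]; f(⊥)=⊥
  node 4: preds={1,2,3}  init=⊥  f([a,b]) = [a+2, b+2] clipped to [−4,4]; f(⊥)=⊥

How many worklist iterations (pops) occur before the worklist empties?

23

Worklist (23 pops):
  #1 pop 0: in=[-4,-1] → [-4,-3] (was ⊥); enqueue []
  #2 pop 1: in=[-4,-3] → [-4,-1] (no change)
  #3 pop 2: in=[-4,-1] → [-4,-1] (was ⊥); enqueue [0,1]
  #4 pop 3: in=[-4,-1] → [-4,-3] (was ⊥); enqueue []
  #5 pop 4: in=[-4,-1] → [-2,1] (was ⊥); enqueue [2,3]
  #6 pop 0: in=[-4,1] → [-4,-3] (no change)
  #7 pop 1: in=[-4,-1] → [-4,1] (was [-4,-1]); enqueue [0,4]
  #8 pop 2: in=[-4,1] → [-4,1] (was [-4,-1]); enqueue [1]
  #9 pop 3: in=[-4,1] → [-4,-1] (was [-4,-3]); enqueue []
  #10 pop 0: in=[-4,1] → [-4,-3] (no change)
  #11 pop 4: in=[-4,1] → [-2,3] (was [-2,1]); enqueue [0,2,3]
  #12 pop 1: in=[-4,1] → [-4,3] (was [-4,1]); enqueue [4]
  #13 pop 0: in=[-4,3] → [-4,-3] (no change)
  #14 pop 2: in=[-4,3] → [-4,3] (was [-4,1]); enqueue [0,1]
  #15 pop 3: in=[-4,3] → [-4,1] (was [-4,-1]); enqueue []
  #16 pop 4: in=[-4,3] → [-2,4] (was [-2,3]); enqueue [2,3]
  #17 pop 0: in=[-4,4] → [-4,-3] (no change)
  #18 pop 1: in=[-4,3] → [-4,4] (was [-4,3]); enqueue [0,4]
  #19 pop 2: in=[-4,4] → [-4,4] (was [-4,3]); enqueue [1]
  #20 pop 3: in=[-4,4] → [-4,2] (was [-4,1]); enqueue []
  #21 pop 0: in=[-4,4] → [-4,-3] (no change)
  #22 pop 4: in=[-4,4] → [-2,4] (no change)
  #23 pop 1: in=[-4,4] → [-4,4] (no change)

Fixpoint:
  val[0] = [-4,-3]
  val[1] = [-4,4]
  val[2] = [-4,4]
  val[3] = [-4,2]
  val[4] = [-2,4]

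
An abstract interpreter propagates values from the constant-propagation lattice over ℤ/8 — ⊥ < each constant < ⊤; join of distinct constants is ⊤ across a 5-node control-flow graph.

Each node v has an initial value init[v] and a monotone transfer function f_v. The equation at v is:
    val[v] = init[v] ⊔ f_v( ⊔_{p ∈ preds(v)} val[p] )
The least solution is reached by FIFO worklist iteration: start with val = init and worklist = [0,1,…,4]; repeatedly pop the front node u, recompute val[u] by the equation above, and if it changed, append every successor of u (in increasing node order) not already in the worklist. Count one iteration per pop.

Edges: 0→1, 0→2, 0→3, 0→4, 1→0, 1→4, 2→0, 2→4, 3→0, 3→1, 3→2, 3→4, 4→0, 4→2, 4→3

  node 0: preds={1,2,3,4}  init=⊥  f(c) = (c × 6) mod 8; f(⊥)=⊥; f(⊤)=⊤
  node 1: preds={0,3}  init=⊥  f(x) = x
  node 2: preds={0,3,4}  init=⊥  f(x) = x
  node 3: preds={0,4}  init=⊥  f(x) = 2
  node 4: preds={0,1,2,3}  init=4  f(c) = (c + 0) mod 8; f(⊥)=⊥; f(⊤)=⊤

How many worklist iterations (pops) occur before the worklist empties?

11

Trace (11 dequeues):
  [1] u=0 | in 4 | out 0 | prev ⊥ | push {}
  [2] u=1 | in 0 | out 0 | prev ⊥ | push {0}
  [3] u=2 | in ⊤ | out ⊤ | prev ⊥ | push {}
  [4] u=3 | in ⊤ | out 2 | prev ⊥ | push {1,2}
  [5] u=4 | in ⊤ | out ⊤ | prev 4 | push {3}
  [6] u=0 | in ⊤ | out ⊤ | prev 0 | push {4}
  [7] u=1 | in ⊤ | out ⊤ | prev 0 | push {0}
  [8] u=2 | in ⊤ | out ⊤ | ==
  [9] u=3 | in ⊤ | out 2 | ==
  [10] u=4 | in ⊤ | out ⊤ | ==
  [11] u=0 | in ⊤ | out ⊤ | ==

Converged values:
  [0] ⊤
  [1] ⊤
  [2] ⊤
  [3] 2
  [4] ⊤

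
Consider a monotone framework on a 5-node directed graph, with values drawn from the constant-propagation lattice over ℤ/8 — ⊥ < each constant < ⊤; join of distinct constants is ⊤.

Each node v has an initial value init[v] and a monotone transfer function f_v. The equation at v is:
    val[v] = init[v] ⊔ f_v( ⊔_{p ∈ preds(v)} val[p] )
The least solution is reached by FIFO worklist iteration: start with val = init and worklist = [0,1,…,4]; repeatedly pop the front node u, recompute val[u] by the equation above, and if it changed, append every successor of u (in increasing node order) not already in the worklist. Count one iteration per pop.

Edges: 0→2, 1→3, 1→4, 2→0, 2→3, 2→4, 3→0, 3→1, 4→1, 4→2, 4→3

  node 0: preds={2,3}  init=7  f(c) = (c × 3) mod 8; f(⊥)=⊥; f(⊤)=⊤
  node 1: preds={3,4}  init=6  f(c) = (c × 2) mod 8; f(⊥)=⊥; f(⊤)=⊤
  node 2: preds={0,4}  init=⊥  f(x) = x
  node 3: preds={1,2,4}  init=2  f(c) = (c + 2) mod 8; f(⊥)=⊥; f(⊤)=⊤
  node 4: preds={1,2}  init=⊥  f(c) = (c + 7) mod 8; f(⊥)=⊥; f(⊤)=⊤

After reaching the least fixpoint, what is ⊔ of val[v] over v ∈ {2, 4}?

⊤

Trace (9 dequeues):
  [1] u=0 | in 2 | out ⊤ | prev 7 | push {}
  [2] u=1 | in 2 | out ⊤ | prev 6 | push {}
  [3] u=2 | in ⊤ | out ⊤ | prev ⊥ | push {0}
  [4] u=3 | in ⊤ | out ⊤ | prev 2 | push {1}
  [5] u=4 | in ⊤ | out ⊤ | prev ⊥ | push {2,3}
  [6] u=0 | in ⊤ | out ⊤ | ==
  [7] u=1 | in ⊤ | out ⊤ | ==
  [8] u=2 | in ⊤ | out ⊤ | ==
  [9] u=3 | in ⊤ | out ⊤ | ==

Converged values:
  [0] ⊤
  [1] ⊤
  [2] ⊤
  [3] ⊤
  [4] ⊤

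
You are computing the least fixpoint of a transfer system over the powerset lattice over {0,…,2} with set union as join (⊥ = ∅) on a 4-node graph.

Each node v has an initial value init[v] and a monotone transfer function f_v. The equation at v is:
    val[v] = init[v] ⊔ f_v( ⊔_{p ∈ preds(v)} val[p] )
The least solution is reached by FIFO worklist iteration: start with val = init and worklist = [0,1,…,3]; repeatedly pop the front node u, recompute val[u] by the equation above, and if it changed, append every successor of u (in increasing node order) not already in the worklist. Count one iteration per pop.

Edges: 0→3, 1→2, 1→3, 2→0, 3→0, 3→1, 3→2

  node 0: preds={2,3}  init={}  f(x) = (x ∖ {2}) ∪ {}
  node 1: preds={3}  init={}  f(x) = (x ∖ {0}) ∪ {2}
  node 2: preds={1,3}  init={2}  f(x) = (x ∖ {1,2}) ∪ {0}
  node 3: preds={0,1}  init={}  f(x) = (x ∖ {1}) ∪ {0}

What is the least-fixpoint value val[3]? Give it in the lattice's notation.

{0,2}

Iteration log — 8 steps:
  step 1. node 0  ⊔preds={2}  new={}  stable
  step 2. node 1  ⊔preds={}  new={2}  old={}  +wl: 
  step 3. node 2  ⊔preds={2}  new={0,2}  old={2}  +wl: 0
  step 4. node 3  ⊔preds={2}  new={0,2}  old={}  +wl: 1,2
  step 5. node 0  ⊔preds={0,2}  new={0}  old={}  +wl: 3
  step 6. node 1  ⊔preds={0,2}  new={2}  stable
  step 7. node 2  ⊔preds={0,2}  new={0,2}  stable
  step 8. node 3  ⊔preds={0,2}  new={0,2}  stable

Least fixpoint reached:
  node 0: {0}
  node 1: {2}
  node 2: {0,2}
  node 3: {0,2}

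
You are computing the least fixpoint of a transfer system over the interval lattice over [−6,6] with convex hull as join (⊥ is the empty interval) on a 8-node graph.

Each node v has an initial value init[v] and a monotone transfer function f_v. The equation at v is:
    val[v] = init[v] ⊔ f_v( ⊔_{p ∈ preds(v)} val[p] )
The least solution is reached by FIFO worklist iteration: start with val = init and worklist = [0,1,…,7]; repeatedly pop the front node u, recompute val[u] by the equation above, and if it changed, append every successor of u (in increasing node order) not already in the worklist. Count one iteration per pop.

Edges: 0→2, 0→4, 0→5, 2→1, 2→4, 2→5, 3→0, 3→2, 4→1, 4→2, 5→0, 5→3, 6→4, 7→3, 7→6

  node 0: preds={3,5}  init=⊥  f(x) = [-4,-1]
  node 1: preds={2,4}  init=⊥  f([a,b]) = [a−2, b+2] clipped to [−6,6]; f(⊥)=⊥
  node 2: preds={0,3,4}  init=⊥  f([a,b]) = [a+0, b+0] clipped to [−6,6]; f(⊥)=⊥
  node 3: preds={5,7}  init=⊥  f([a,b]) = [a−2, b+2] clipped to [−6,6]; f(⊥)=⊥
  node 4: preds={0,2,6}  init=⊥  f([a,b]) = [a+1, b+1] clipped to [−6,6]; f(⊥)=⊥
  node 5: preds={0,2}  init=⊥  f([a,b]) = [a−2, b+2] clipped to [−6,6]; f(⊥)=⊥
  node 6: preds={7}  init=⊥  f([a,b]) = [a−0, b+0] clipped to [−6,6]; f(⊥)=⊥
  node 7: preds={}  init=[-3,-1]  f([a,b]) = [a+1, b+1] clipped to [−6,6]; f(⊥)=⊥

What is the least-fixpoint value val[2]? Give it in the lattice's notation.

Trace (33 dequeues):
  [1] u=0 | in ⊥ | out [-4,-1] | prev ⊥ | push {}
  [2] u=1 | in ⊥ | out ⊥ | ==
  [3] u=2 | in [-4,-1] | out [-4,-1] | prev ⊥ | push {1}
  [4] u=3 | in [-3,-1] | out [-5,1] | prev ⊥ | push {0,2}
  [5] u=4 | in [-4,-1] | out [-3,0] | prev ⊥ | push {}
  [6] u=5 | in [-4,-1] | out [-6,1] | prev ⊥ | push {3}
  [7] u=6 | in [-3,-1] | out [-3,-1] | prev ⊥ | push {4}
  [8] u=7 | in ⊥ | out [-3,-1] | ==
  [9] u=1 | in [-4,0] | out [-6,2] | prev ⊥ | push {}
  [10] u=0 | in [-6,1] | out [-4,-1] | ==
  [11] u=2 | in [-5,1] | out [-5,1] | prev [-4,-1] | push {1,5}
  [12] u=3 | in [-6,1] | out [-6,3] | prev [-5,1] | push {0,2}
  [13] u=4 | in [-5,1] | out [-4,2] | prev [-3,0] | push {}
  [14] u=1 | in [-5,2] | out [-6,4] | prev [-6,2] | push {}
  [15] u=5 | in [-5,1] | out [-6,3] | prev [-6,1] | push {3}
  [16] u=0 | in [-6,3] | out [-4,-1] | ==
  [17] u=2 | in [-6,3] | out [-6,3] | prev [-5,1] | push {1,4,5}
  [18] u=3 | in [-6,3] | out [-6,5] | prev [-6,3] | push {0,2}
  [19] u=1 | in [-6,3] | out [-6,5] | prev [-6,4] | push {}
  [20] u=4 | in [-6,3] | out [-5,4] | prev [-4,2] | push {1}
  [21] u=5 | in [-6,3] | out [-6,5] | prev [-6,3] | push {3}
  [22] u=0 | in [-6,5] | out [-4,-1] | ==
  [23] u=2 | in [-6,5] | out [-6,5] | prev [-6,3] | push {4,5}
  [24] u=1 | in [-6,5] | out [-6,6] | prev [-6,5] | push {}
  [25] u=3 | in [-6,5] | out [-6,6] | prev [-6,5] | push {0,2}
  [26] u=4 | in [-6,5] | out [-5,6] | prev [-5,4] | push {1}
  [27] u=5 | in [-6,5] | out [-6,6] | prev [-6,5] | push {3}
  [28] u=0 | in [-6,6] | out [-4,-1] | ==
  [29] u=2 | in [-6,6] | out [-6,6] | prev [-6,5] | push {4,5}
  [30] u=1 | in [-6,6] | out [-6,6] | ==
  [31] u=3 | in [-6,6] | out [-6,6] | ==
  [32] u=4 | in [-6,6] | out [-5,6] | ==
  [33] u=5 | in [-6,6] | out [-6,6] | ==

Converged values:
  [0] [-4,-1]
  [1] [-6,6]
  [2] [-6,6]
  [3] [-6,6]
  [4] [-5,6]
  [5] [-6,6]
  [6] [-3,-1]
  [7] [-3,-1]

[-6,6]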